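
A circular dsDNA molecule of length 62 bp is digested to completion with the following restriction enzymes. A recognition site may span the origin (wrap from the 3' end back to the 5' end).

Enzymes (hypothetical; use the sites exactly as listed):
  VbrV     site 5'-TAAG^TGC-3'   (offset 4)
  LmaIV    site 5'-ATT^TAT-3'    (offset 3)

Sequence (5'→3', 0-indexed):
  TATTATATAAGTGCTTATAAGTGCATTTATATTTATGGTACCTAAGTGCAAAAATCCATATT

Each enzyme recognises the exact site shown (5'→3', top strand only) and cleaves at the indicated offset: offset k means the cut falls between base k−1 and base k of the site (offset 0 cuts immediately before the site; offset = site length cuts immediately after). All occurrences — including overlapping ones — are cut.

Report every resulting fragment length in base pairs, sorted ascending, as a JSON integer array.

[6,6,10,11,13,16]

Scan for sites:
  VbrV TAAGTGC/4: at [7, 17, 42] ⇒ [11, 21, 46]
  LmaIV ATTTAT/3: at [24, 30, 59] ⇒ [0, 27, 33]

All cut coordinates (distinct, sorted): [0, 11, 21, 27, 33, 46]

Fragments:
  0→11: 11 bp
  11→21: 10 bp
  21→27: 6 bp
  27→33: 6 bp
  33→46: 13 bp
  46→0 (wrap): 62-46+0 = 16 bp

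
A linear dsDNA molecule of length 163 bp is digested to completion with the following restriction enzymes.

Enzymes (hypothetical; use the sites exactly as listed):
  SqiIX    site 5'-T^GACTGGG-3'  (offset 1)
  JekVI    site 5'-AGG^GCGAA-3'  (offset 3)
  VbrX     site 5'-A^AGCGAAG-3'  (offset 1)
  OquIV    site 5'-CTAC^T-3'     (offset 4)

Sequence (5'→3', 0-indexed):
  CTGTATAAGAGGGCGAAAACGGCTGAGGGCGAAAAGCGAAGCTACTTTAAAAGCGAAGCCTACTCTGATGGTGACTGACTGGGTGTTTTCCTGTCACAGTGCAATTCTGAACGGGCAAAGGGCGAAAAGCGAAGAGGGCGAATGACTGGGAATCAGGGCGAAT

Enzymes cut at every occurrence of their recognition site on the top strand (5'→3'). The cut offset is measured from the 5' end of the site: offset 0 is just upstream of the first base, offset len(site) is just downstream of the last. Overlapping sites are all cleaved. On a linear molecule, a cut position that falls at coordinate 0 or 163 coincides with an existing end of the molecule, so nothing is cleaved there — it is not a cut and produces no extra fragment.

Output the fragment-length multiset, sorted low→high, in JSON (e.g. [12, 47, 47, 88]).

Scan for sites:
  SqiIX (TGACTGGG, off=1): starts [75, 142] → cuts [76, 143]
  JekVI (AGGGCGAA, off=3): starts [9, 25, 118, 134, 154] → cuts [12, 28, 121, 137, 157]
  VbrX (AAGCGAAG, off=1): starts [33, 50, 126] → cuts [34, 51, 127]
  OquIV (CTACT, off=4): starts [41, 59] → cuts [45, 63]

All cut coordinates (distinct, sorted): [12, 28, 34, 45, 51, 63, 76, 121, 127, 137, 143, 157]

Fragment lengths:
  [0,12): 12 bp
  [12,28): 16 bp
  [28,34): 6 bp
  [34,45): 11 bp
  [45,51): 6 bp
  [51,63): 12 bp
  [63,76): 13 bp
  [76,121): 45 bp
  [121,127): 6 bp
  [127,137): 10 bp
  [137,143): 6 bp
  [143,157): 14 bp
  [157,163): 6 bp

[6,6,6,6,6,10,11,12,12,13,14,16,45]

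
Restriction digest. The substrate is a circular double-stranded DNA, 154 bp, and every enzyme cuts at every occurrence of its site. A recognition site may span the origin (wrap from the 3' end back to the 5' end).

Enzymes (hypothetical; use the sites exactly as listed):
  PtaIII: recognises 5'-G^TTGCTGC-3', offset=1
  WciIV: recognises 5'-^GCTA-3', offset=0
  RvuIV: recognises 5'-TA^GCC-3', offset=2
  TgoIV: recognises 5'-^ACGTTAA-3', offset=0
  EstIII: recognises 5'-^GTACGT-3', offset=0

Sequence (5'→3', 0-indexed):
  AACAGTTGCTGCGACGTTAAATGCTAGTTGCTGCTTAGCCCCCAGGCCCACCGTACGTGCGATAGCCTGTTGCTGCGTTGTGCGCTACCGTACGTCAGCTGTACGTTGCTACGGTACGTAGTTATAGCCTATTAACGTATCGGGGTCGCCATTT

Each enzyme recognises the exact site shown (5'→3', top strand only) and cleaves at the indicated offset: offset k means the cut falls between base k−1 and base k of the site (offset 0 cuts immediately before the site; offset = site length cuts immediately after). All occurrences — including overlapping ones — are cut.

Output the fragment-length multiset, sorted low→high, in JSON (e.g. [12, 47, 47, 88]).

Site scan:
  PtaIII GTTGCTGC/1: at [4, 26, 68] ⇒ [5, 27, 69]
  WciIV GCTA/0: at [22, 83, 107] ⇒ [22, 83, 107]
  RvuIV TAGCC/2: at [35, 62, 124] ⇒ [37, 64, 126]
  TgoIV ACGTTAA/0: at [13] ⇒ [13]
  EstIII GTACGT/0: at [52, 89, 100, 113] ⇒ [52, 89, 100, 113]

Pooled cuts: [5, 13, 22, 27, 37, 52, 64, 69, 83, 89, 100, 107, 113, 126]

Fragments:
  5→13: 8 bp
  13→22: 9 bp
  22→27: 5 bp
  27→37: 10 bp
  37→52: 15 bp
  52→64: 12 bp
  64→69: 5 bp
  69→83: 14 bp
  83→89: 6 bp
  89→100: 11 bp
  100→107: 7 bp
  107→113: 6 bp
  113→126: 13 bp
  126→5 (wrap): 154-126+5 = 33 bp

[5,5,6,6,7,8,9,10,11,12,13,14,15,33]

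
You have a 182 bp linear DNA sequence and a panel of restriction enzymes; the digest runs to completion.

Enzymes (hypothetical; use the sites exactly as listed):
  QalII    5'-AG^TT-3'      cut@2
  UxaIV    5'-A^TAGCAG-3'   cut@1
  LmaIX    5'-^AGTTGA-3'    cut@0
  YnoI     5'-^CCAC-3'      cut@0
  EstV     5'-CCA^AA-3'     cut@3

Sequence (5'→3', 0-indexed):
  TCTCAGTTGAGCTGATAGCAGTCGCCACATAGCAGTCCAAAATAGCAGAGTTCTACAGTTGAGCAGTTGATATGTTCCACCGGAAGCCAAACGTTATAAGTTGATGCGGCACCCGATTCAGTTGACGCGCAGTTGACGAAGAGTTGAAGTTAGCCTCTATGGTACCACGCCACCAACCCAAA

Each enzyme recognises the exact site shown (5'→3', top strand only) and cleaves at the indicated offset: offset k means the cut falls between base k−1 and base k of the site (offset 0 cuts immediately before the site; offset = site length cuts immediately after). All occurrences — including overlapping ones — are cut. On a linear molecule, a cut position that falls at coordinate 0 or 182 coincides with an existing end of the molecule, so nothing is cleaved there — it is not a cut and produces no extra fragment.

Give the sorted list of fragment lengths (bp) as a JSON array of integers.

Per-enzyme occurrences:
  QalII AGTT/2: at [4, 48, 56, 64, 98, 119, 130, 141, 147] ⇒ [6, 50, 58, 66, 100, 121, 132, 143, 149]
  UxaIV ATAGCAG/1: at [14, 28, 41] ⇒ [15, 29, 42]
  LmaIX AGTTGA/0: at [4, 56, 64, 98, 119, 130, 141] ⇒ [4, 56, 64, 98, 119, 130, 141]
  YnoI CCAC/0: at [24, 76, 164, 169] ⇒ [24, 76, 164, 169]
  EstV CCAAA/3: at [36, 86, 177] ⇒ [39, 89, 180]

All cut coordinates (distinct, sorted): [4, 6, 15, 24, 29, 39, 42, 50, 56, 58, 64, 66, 76, 89, 98, 100, 119, 121, 130, 132, 141, 143, 149, 164, 169, 180]

Fragment lengths:
  [0,4): 4 bp
  [4,6): 2 bp
  [6,15): 9 bp
  [15,24): 9 bp
  [24,29): 5 bp
  [29,39): 10 bp
  [39,42): 3 bp
  [42,50): 8 bp
  [50,56): 6 bp
  [56,58): 2 bp
  [58,64): 6 bp
  [64,66): 2 bp
  [66,76): 10 bp
  [76,89): 13 bp
  [89,98): 9 bp
  [98,100): 2 bp
  [100,119): 19 bp
  [119,121): 2 bp
  [121,130): 9 bp
  [130,132): 2 bp
  [132,141): 9 bp
  [141,143): 2 bp
  [143,149): 6 bp
  [149,164): 15 bp
  [164,169): 5 bp
  [169,180): 11 bp
  [180,182): 2 bp

[2,2,2,2,2,2,2,2,3,4,5,5,6,6,6,8,9,9,9,9,9,10,10,11,13,15,19]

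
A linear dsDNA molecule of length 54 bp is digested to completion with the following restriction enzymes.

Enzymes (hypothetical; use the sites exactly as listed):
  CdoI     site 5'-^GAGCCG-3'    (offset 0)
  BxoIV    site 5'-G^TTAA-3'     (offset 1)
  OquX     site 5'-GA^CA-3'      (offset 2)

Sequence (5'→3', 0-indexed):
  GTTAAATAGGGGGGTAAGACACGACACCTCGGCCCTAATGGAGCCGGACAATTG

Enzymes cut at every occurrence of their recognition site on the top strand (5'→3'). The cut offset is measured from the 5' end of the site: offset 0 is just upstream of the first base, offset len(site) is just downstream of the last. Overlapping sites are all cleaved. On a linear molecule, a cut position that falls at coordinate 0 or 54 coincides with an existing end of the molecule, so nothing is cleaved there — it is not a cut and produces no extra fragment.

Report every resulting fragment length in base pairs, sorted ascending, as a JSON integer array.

[1,5,6,8,16,18]

Per-enzyme occurrences:
  CdoI GAGCCG/0: at [40] ⇒ [40]
  BxoIV GTTAA/1: at [0] ⇒ [1]
  OquX GACA/2: at [17, 22, 46] ⇒ [19, 24, 48]

Pooled cuts: [1, 19, 24, 40, 48]

Fragments:
  [0,1): 1 bp
  [1,19): 18 bp
  [19,24): 5 bp
  [24,40): 16 bp
  [40,48): 8 bp
  [48,54): 6 bp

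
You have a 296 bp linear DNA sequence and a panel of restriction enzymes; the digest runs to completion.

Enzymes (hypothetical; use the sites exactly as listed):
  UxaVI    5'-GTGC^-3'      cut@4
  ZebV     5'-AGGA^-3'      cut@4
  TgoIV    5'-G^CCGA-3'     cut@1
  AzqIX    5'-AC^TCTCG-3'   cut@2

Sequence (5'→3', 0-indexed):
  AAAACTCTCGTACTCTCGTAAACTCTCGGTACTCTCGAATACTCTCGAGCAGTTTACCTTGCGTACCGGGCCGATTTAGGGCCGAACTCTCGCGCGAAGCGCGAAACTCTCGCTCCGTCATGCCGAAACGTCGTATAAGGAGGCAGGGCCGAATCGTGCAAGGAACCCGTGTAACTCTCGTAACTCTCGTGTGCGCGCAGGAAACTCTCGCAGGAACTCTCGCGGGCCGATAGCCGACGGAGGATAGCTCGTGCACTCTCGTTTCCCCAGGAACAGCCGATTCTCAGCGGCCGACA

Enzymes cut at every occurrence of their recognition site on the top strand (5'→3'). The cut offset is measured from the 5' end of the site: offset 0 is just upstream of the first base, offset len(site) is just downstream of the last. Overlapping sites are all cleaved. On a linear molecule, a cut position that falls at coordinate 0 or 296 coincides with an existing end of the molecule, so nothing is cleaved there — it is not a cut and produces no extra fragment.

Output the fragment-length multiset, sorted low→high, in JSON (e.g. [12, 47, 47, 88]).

[2,2,3,4,5,5,6,6,7,7,8,8,9,9,9,10,10,10,10,10,11,11,11,11,14,15,16,19,20,28]

Site scan:
  UxaVI GTGC/4: at [155, 190, 250] ⇒ [159, 194, 254]
  ZebV AGGA/4: at [137, 160, 198, 211, 240, 268] ⇒ [141, 164, 202, 215, 244, 272]
  TgoIV GCCGA/1: at [69, 80, 121, 147, 225, 232, 275, 289] ⇒ [70, 81, 122, 148, 226, 233, 276, 290]
  AzqIX ACTCTCG/2: at [3, 11, 21, 30, 40, 85, 105, 173, 182, 203, 215, 254] ⇒ [5, 13, 23, 32, 42, 87, 107, 175, 184, 205, 217, 256]

All cut coordinates (distinct, sorted): [5, 13, 23, 32, 42, 70, 81, 87, 107, 122, 141, 148, 159, 164, 175, 184, 194, 202, 205, 215, 217, 226, 233, 244, 254, 256, 272, 276, 290]

Fragments:
  [0,5): 5 bp
  [5,13): 8 bp
  [13,23): 10 bp
  [23,32): 9 bp
  [32,42): 10 bp
  [42,70): 28 bp
  [70,81): 11 bp
  [81,87): 6 bp
  [87,107): 20 bp
  [107,122): 15 bp
  [122,141): 19 bp
  [141,148): 7 bp
  [148,159): 11 bp
  [159,164): 5 bp
  [164,175): 11 bp
  [175,184): 9 bp
  [184,194): 10 bp
  [194,202): 8 bp
  [202,205): 3 bp
  [205,215): 10 bp
  [215,217): 2 bp
  [217,226): 9 bp
  [226,233): 7 bp
  [233,244): 11 bp
  [244,254): 10 bp
  [254,256): 2 bp
  [256,272): 16 bp
  [272,276): 4 bp
  [276,290): 14 bp
  [290,296): 6 bp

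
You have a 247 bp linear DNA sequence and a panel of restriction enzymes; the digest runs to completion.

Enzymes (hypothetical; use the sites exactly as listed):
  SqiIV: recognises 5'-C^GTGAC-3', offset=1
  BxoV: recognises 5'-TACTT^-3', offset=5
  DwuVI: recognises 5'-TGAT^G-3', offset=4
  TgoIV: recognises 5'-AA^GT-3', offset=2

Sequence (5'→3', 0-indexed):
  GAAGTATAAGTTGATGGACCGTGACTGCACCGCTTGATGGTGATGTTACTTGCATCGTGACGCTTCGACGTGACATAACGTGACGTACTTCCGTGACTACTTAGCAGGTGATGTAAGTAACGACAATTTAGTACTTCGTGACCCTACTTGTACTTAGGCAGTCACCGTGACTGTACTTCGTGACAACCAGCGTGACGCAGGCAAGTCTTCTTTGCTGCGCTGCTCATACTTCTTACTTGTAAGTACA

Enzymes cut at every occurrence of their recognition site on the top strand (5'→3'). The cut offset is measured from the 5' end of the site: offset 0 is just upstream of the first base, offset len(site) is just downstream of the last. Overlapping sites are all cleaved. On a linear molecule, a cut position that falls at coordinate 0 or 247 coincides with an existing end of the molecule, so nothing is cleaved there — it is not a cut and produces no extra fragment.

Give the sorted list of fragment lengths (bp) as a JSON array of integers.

[1,1,2,3,4,4,5,5,5,6,6,6,6,7,7,10,10,10,11,11,12,12,12,13,13,18,20,27]

Site scan:
  SqiIV CGTGAC/1: at [19, 55, 68, 78, 91, 136, 165, 178, 190] ⇒ [20, 56, 69, 79, 92, 137, 166, 179, 191]
  BxoV TACTT/5: at [46, 85, 97, 131, 144, 150, 173, 226, 233] ⇒ [51, 90, 102, 136, 149, 155, 178, 231, 238]
  DwuVI TGATG/4: at [11, 34, 40, 108] ⇒ [15, 38, 44, 112]
  TgoIV AAGT/2: at [1, 7, 114, 202, 240] ⇒ [3, 9, 116, 204, 242]

Pooled cuts: [3, 9, 15, 20, 38, 44, 51, 56, 69, 79, 90, 92, 102, 112, 116, 136, 137, 149, 155, 166, 178, 179, 191, 204, 231, 238, 242]

Fragments:
  [0,3): 3 bp
  [3,9): 6 bp
  [9,15): 6 bp
  [15,20): 5 bp
  [20,38): 18 bp
  [38,44): 6 bp
  [44,51): 7 bp
  [51,56): 5 bp
  [56,69): 13 bp
  [69,79): 10 bp
  [79,90): 11 bp
  [90,92): 2 bp
  [92,102): 10 bp
  [102,112): 10 bp
  [112,116): 4 bp
  [116,136): 20 bp
  [136,137): 1 bp
  [137,149): 12 bp
  [149,155): 6 bp
  [155,166): 11 bp
  [166,178): 12 bp
  [178,179): 1 bp
  [179,191): 12 bp
  [191,204): 13 bp
  [204,231): 27 bp
  [231,238): 7 bp
  [238,242): 4 bp
  [242,247): 5 bp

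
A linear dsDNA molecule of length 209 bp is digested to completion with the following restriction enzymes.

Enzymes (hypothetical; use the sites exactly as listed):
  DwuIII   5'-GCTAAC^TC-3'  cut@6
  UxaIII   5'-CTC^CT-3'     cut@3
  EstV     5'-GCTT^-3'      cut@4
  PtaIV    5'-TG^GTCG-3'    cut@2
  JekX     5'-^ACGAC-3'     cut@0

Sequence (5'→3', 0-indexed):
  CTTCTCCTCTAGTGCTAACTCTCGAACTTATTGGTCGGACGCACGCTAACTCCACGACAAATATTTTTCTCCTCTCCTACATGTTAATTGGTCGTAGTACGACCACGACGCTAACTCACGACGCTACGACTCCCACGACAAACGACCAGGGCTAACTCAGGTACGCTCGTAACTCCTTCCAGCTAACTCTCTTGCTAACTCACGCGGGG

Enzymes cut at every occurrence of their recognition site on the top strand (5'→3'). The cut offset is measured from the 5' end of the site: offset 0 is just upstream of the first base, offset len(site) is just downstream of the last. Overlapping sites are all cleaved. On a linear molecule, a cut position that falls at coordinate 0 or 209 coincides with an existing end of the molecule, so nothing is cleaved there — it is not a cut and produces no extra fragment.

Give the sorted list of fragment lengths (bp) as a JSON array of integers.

Site scan:
  DwuIII GCTAACTC/6: at [13, 44, 109, 150, 181, 193] ⇒ [19, 50, 115, 156, 187, 199]
  UxaIII CTCCT/3: at [3, 68, 73, 172] ⇒ [6, 71, 76, 175]
  EstV (GCTT, off=4): no sites
  PtaIV TGGTCG/2: at [31, 88] ⇒ [33, 90]
  JekX ACGAC/0: at [53, 98, 104, 117, 125, 134, 141] ⇒ [53, 98, 104, 117, 125, 134, 141]

All cut coordinates (distinct, sorted): [6, 19, 33, 50, 53, 71, 76, 90, 98, 104, 115, 117, 125, 134, 141, 156, 175, 187, 199]

Fragments:
  [0,6): 6 bp
  [6,19): 13 bp
  [19,33): 14 bp
  [33,50): 17 bp
  [50,53): 3 bp
  [53,71): 18 bp
  [71,76): 5 bp
  [76,90): 14 bp
  [90,98): 8 bp
  [98,104): 6 bp
  [104,115): 11 bp
  [115,117): 2 bp
  [117,125): 8 bp
  [125,134): 9 bp
  [134,141): 7 bp
  [141,156): 15 bp
  [156,175): 19 bp
  [175,187): 12 bp
  [187,199): 12 bp
  [199,209): 10 bp

[2,3,5,6,6,7,8,8,9,10,11,12,12,13,14,14,15,17,18,19]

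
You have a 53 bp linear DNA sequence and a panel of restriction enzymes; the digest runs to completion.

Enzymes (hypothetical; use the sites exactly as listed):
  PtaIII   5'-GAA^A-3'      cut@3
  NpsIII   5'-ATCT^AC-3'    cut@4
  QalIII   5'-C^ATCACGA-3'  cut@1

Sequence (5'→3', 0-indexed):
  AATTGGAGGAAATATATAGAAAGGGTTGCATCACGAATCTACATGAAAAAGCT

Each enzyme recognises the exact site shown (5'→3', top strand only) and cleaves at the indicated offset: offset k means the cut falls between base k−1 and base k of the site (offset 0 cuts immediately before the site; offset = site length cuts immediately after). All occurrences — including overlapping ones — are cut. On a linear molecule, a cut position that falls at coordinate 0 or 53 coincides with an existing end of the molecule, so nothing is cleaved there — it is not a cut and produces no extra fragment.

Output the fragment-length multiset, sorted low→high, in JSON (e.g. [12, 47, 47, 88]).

[6,7,8,10,11,11]

Scan for sites:
  PtaIII (GAAA, off=3): starts [8, 18, 44] → cuts [11, 21, 47]
  NpsIII (ATCTAC, off=4): starts [36] → cuts [40]
  QalIII (CATCACGA, off=1): starts [28] → cuts [29]

All cut coordinates (distinct, sorted): [11, 21, 29, 40, 47]

Fragment lengths:
  [0,11): 11 bp
  [11,21): 10 bp
  [21,29): 8 bp
  [29,40): 11 bp
  [40,47): 7 bp
  [47,53): 6 bp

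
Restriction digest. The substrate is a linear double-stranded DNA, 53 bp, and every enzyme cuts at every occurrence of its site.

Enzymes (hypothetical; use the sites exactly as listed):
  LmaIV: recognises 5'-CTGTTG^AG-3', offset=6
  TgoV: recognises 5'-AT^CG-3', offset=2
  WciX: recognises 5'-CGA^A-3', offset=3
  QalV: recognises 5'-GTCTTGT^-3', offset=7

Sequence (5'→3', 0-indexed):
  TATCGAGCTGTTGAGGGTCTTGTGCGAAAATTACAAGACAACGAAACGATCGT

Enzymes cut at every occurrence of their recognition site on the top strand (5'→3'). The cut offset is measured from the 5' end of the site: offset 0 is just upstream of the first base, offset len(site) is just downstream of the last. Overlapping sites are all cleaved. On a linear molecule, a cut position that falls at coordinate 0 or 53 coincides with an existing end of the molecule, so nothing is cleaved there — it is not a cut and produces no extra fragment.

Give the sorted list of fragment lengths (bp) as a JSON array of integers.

[3,3,4,6,10,10,17]

Scan for sites:
  LmaIV (CTGTTGAG, off=6): starts [7] → cuts [13]
  TgoV (ATCG, off=2): starts [1, 48] → cuts [3, 50]
  WciX (CGAA, off=3): starts [24, 41] → cuts [27, 44]
  QalV (GTCTTGT, off=7): starts [16] → cuts [23]

All cut coordinates (distinct, sorted): [3, 13, 23, 27, 44, 50]

Fragments:
  [0,3): 3 bp
  [3,13): 10 bp
  [13,23): 10 bp
  [23,27): 4 bp
  [27,44): 17 bp
  [44,50): 6 bp
  [50,53): 3 bp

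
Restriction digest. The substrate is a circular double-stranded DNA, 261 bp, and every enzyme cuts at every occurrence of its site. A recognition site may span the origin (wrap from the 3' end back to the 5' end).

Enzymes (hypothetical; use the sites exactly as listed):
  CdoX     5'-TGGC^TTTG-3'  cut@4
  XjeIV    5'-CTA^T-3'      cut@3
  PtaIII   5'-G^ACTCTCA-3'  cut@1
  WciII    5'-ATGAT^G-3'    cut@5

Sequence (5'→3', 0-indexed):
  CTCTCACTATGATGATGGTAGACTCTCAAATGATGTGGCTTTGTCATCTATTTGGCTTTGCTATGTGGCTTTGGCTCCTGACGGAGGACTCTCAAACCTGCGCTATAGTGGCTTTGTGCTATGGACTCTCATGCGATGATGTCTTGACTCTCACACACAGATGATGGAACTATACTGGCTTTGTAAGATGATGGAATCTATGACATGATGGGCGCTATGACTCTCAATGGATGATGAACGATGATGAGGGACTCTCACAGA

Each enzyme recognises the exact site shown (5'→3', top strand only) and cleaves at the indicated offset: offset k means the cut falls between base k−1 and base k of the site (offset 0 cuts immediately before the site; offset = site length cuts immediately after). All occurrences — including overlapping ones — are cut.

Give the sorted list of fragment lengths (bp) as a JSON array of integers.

Site scan:
  CdoX TGGCTTTG/4: at [35, 52, 65, 108, 175] ⇒ [39, 56, 69, 112, 179]
  XjeIV CTAT/3: at [6, 47, 60, 102, 118, 169, 197, 214] ⇒ [9, 50, 63, 105, 121, 172, 200, 217]
  PtaIII GACTCTCA/1: at [20, 86, 123, 145, 218, 249, 259] ⇒ [21, 87, 124, 146, 219, 250, 260]
  WciII ATGATG/5: at [8, 11, 29, 135, 160, 187, 204, 230, 240] ⇒ [13, 16, 34, 140, 165, 192, 209, 235, 245]

Pooled cuts: [9, 13, 16, 21, 34, 39, 50, 56, 63, 69, 87, 105, 112, 121, 124, 140, 146, 165, 172, 179, 192, 200, 209, 217, 219, 235, 245, 250, 260]

Fragment lengths:
  9→13: 4 bp
  13→16: 3 bp
  16→21: 5 bp
  21→34: 13 bp
  34→39: 5 bp
  39→50: 11 bp
  50→56: 6 bp
  56→63: 7 bp
  63→69: 6 bp
  69→87: 18 bp
  87→105: 18 bp
  105→112: 7 bp
  112→121: 9 bp
  121→124: 3 bp
  124→140: 16 bp
  140→146: 6 bp
  146→165: 19 bp
  165→172: 7 bp
  172→179: 7 bp
  179→192: 13 bp
  192→200: 8 bp
  200→209: 9 bp
  209→217: 8 bp
  217→219: 2 bp
  219→235: 16 bp
  235→245: 10 bp
  245→250: 5 bp
  250→260: 10 bp
  260→9 (wrap): 261-260+9 = 10 bp

[2,3,3,4,5,5,5,6,6,6,7,7,7,7,8,8,9,9,10,10,10,11,13,13,16,16,18,18,19]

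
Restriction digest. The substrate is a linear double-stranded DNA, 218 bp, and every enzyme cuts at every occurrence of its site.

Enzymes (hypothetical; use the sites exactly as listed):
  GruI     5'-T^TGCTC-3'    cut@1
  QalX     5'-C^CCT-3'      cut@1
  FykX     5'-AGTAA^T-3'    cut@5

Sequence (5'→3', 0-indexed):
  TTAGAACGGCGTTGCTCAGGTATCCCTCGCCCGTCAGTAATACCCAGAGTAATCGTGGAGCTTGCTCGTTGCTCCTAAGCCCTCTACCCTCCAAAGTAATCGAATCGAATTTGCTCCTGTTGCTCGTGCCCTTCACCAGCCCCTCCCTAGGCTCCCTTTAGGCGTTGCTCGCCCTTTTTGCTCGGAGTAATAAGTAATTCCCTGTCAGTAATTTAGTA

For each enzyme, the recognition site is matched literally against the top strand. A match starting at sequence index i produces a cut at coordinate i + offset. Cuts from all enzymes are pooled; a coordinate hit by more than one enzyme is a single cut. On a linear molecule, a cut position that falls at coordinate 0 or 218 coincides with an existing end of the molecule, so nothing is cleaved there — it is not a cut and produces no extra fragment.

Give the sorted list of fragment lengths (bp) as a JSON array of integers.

[3,4,6,7,7,7,7,7,9,9,9,10,11,11,11,12,12,12,12,12,12,12,16]

Site scan:
  GruI (TTGCTC, off=1): starts [11, 61, 68, 110, 119, 164, 177] → cuts [12, 62, 69, 111, 120, 165, 178]
  QalX (CCCT, off=1): starts [23, 79, 86, 128, 140, 144, 153, 171, 199] → cuts [24, 80, 87, 129, 141, 145, 154, 172, 200]
  FykX (AGTAAT, off=5): starts [35, 47, 94, 185, 192, 206] → cuts [40, 52, 99, 190, 197, 211]

All cut coordinates (distinct, sorted): [12, 24, 40, 52, 62, 69, 80, 87, 99, 111, 120, 129, 141, 145, 154, 165, 172, 178, 190, 197, 200, 211]

Fragments:
  [0,12): 12 bp
  [12,24): 12 bp
  [24,40): 16 bp
  [40,52): 12 bp
  [52,62): 10 bp
  [62,69): 7 bp
  [69,80): 11 bp
  [80,87): 7 bp
  [87,99): 12 bp
  [99,111): 12 bp
  [111,120): 9 bp
  [120,129): 9 bp
  [129,141): 12 bp
  [141,145): 4 bp
  [145,154): 9 bp
  [154,165): 11 bp
  [165,172): 7 bp
  [172,178): 6 bp
  [178,190): 12 bp
  [190,197): 7 bp
  [197,200): 3 bp
  [200,211): 11 bp
  [211,218): 7 bp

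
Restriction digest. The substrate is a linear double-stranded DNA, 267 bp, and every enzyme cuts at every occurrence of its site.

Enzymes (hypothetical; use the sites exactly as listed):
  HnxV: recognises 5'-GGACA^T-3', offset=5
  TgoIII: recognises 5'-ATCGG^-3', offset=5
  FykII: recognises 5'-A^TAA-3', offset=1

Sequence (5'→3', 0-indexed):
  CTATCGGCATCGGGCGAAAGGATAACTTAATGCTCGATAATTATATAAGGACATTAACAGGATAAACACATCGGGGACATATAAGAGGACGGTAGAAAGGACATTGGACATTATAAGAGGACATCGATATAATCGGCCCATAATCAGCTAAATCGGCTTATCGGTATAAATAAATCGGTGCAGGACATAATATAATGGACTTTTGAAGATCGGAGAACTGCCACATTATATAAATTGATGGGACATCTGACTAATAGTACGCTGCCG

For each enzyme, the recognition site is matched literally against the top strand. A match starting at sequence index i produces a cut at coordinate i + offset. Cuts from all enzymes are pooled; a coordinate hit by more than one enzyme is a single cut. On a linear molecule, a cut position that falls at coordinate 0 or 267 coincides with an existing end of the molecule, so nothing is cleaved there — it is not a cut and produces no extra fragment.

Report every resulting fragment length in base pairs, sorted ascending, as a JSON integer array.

Per-enzyme occurrences:
  HnxV GGACAT/5: at [48, 74, 98, 105, 118, 182, 240] ⇒ [53, 79, 103, 110, 123, 187, 245]
  TgoIII ATCGG/5: at [2, 8, 69, 131, 151, 159, 173, 208] ⇒ [7, 13, 74, 136, 156, 164, 178, 213]
  FykII ATAA/1: at [21, 36, 44, 61, 80, 112, 128, 139, 165, 169, 186, 191, 229] ⇒ [22, 37, 45, 62, 81, 113, 129, 140, 166, 170, 187, 192, 230]

Pooled cuts: [7, 13, 22, 37, 45, 53, 62, 74, 79, 81, 103, 110, 113, 123, 129, 136, 140, 156, 164, 166, 170, 178, 187, 192, 213, 230, 245]

Fragments:
  [0,7): 7 bp
  [7,13): 6 bp
  [13,22): 9 bp
  [22,37): 15 bp
  [37,45): 8 bp
  [45,53): 8 bp
  [53,62): 9 bp
  [62,74): 12 bp
  [74,79): 5 bp
  [79,81): 2 bp
  [81,103): 22 bp
  [103,110): 7 bp
  [110,113): 3 bp
  [113,123): 10 bp
  [123,129): 6 bp
  [129,136): 7 bp
  [136,140): 4 bp
  [140,156): 16 bp
  [156,164): 8 bp
  [164,166): 2 bp
  [166,170): 4 bp
  [170,178): 8 bp
  [178,187): 9 bp
  [187,192): 5 bp
  [192,213): 21 bp
  [213,230): 17 bp
  [230,245): 15 bp
  [245,267): 22 bp

[2,2,3,4,4,5,5,6,6,7,7,7,8,8,8,8,9,9,9,10,12,15,15,16,17,21,22,22]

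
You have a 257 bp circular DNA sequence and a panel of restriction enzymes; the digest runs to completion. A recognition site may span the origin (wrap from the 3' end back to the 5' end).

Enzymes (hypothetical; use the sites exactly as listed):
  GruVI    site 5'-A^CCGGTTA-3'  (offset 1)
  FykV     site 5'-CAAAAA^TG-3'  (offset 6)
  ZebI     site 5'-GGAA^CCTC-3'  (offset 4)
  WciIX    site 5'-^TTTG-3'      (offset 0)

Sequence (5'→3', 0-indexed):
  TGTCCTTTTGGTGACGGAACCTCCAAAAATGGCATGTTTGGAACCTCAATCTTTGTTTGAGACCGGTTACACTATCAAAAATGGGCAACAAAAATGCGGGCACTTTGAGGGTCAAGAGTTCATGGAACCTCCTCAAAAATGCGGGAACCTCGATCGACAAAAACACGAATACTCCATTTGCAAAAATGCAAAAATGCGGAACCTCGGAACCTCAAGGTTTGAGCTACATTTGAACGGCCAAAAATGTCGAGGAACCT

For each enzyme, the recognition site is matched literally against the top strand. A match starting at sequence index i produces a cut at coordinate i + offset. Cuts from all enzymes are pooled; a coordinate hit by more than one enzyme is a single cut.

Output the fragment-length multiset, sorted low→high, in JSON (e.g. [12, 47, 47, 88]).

[4,7,7,7,7,8,8,8,8,8,9,10,10,11,12,13,13,16,19,19,24,29]

Per-enzyme occurrences:
  GruVI ACCGGTTA/1: at [61] ⇒ [62]
  FykV CAAAAATG/6: at [23, 75, 88, 133, 180, 188, 238] ⇒ [29, 81, 94, 139, 186, 194, 244]
  ZebI GGAACCTC/4: at [15, 39, 123, 143, 197, 205] ⇒ [19, 43, 127, 147, 201, 209]
  WciIX TTTG/0: at [6, 36, 51, 55, 103, 176, 217, 228] ⇒ [6, 36, 51, 55, 103, 176, 217, 228]

All cut coordinates (distinct, sorted): [6, 19, 29, 36, 43, 51, 55, 62, 81, 94, 103, 127, 139, 147, 176, 186, 194, 201, 209, 217, 228, 244]

Fragments:
  6→19: 13 bp
  19→29: 10 bp
  29→36: 7 bp
  36→43: 7 bp
  43→51: 8 bp
  51→55: 4 bp
  55→62: 7 bp
  62→81: 19 bp
  81→94: 13 bp
  94→103: 9 bp
  103→127: 24 bp
  127→139: 12 bp
  139→147: 8 bp
  147→176: 29 bp
  176→186: 10 bp
  186→194: 8 bp
  194→201: 7 bp
  201→209: 8 bp
  209→217: 8 bp
  217→228: 11 bp
  228→244: 16 bp
  244→6 (wrap): 257-244+6 = 19 bp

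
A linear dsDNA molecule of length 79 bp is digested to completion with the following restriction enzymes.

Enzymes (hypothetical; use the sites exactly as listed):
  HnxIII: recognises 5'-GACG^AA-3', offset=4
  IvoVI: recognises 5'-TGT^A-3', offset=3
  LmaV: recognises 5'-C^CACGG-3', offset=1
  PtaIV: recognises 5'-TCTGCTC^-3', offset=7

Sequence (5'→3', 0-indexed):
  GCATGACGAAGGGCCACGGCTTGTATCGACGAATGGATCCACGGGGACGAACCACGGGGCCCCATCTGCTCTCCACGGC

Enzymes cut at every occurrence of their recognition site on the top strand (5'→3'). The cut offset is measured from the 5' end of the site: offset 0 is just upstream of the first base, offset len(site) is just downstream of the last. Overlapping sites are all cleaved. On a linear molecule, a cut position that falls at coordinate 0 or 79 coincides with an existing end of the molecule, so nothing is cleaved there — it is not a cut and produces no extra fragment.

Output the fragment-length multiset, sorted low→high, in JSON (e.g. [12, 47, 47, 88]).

Per-enzyme occurrences:
  HnxIII (GACGAA, off=4): starts [4, 27, 45] → cuts [8, 31, 49]
  IvoVI (TGTA, off=3): starts [21] → cuts [24]
  LmaV (CCACGG, off=1): starts [13, 38, 51, 72] → cuts [14, 39, 52, 73]
  PtaIV (TCTGCTC, off=7): starts [64] → cuts [71]

Pooled cuts: [8, 14, 24, 31, 39, 49, 52, 71, 73]

Fragments:
  [0,8): 8 bp
  [8,14): 6 bp
  [14,24): 10 bp
  [24,31): 7 bp
  [31,39): 8 bp
  [39,49): 10 bp
  [49,52): 3 bp
  [52,71): 19 bp
  [71,73): 2 bp
  [73,79): 6 bp

[2,3,6,6,7,8,8,10,10,19]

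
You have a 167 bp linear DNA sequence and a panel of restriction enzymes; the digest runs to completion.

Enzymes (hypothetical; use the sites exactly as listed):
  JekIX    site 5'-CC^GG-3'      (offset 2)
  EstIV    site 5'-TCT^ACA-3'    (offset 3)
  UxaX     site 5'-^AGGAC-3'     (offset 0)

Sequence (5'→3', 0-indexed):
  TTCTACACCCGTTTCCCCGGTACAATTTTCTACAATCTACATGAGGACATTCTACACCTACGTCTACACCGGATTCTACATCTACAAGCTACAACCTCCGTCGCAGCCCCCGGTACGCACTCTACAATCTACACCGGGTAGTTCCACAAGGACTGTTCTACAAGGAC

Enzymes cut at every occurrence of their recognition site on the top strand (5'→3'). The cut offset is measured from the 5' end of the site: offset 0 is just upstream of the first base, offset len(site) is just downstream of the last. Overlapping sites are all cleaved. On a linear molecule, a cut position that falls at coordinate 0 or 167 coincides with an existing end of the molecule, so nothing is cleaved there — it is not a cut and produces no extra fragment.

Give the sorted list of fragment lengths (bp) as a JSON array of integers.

Site scan:
  JekIX CCGG/2: at [16, 68, 109, 133] ⇒ [18, 70, 111, 135]
  EstIV TCTACA/3: at [1, 28, 35, 50, 62, 74, 80, 120, 127, 156] ⇒ [4, 31, 38, 53, 65, 77, 83, 123, 130, 159]
  UxaX AGGAC/0: at [43, 148, 162] ⇒ [43, 148, 162]

Pooled cuts: [4, 18, 31, 38, 43, 53, 65, 70, 77, 83, 111, 123, 130, 135, 148, 159, 162]

Fragment lengths:
  [0,4): 4 bp
  [4,18): 14 bp
  [18,31): 13 bp
  [31,38): 7 bp
  [38,43): 5 bp
  [43,53): 10 bp
  [53,65): 12 bp
  [65,70): 5 bp
  [70,77): 7 bp
  [77,83): 6 bp
  [83,111): 28 bp
  [111,123): 12 bp
  [123,130): 7 bp
  [130,135): 5 bp
  [135,148): 13 bp
  [148,159): 11 bp
  [159,162): 3 bp
  [162,167): 5 bp

[3,4,5,5,5,5,6,7,7,7,10,11,12,12,13,13,14,28]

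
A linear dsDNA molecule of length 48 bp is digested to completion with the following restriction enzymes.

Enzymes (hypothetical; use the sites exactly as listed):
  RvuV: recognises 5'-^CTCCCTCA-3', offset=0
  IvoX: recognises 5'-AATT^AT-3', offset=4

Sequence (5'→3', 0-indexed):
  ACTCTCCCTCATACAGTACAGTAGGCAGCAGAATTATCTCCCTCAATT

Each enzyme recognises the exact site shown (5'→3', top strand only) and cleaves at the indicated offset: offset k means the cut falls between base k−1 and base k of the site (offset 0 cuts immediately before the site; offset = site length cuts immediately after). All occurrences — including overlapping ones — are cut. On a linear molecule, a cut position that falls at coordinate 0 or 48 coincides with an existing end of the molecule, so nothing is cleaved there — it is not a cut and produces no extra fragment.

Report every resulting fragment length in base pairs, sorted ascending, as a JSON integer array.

Per-enzyme occurrences:
  RvuV (CTCCCTCA, off=0): starts [3, 37] → cuts [3, 37]
  IvoX (AATTAT, off=4): starts [31] → cuts [35]

All cut coordinates (distinct, sorted): [3, 35, 37]

Fragment lengths:
  [0,3): 3 bp
  [3,35): 32 bp
  [35,37): 2 bp
  [37,48): 11 bp

[2,3,11,32]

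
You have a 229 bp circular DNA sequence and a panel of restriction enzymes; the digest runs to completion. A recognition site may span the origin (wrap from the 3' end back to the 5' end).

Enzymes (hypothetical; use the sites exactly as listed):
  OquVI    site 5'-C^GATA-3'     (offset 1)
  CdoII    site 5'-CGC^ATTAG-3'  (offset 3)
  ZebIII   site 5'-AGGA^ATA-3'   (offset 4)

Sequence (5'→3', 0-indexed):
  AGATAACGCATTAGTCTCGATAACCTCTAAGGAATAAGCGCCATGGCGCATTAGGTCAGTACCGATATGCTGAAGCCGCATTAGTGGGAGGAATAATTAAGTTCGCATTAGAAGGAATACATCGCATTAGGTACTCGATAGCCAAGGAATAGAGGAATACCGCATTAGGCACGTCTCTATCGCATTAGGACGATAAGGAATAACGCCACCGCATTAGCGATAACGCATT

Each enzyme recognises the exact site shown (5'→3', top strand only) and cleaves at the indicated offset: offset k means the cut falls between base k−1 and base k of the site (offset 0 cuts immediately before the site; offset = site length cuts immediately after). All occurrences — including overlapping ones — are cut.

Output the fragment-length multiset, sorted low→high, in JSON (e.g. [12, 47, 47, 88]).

Scan for sites:
  OquVI (CGATA, off=1): starts [17, 62, 135, 190, 217] → cuts [18, 63, 136, 191, 218]
  CdoII (CGCATTAG, off=3): starts [6, 46, 76, 103, 122, 160, 180, 209, 223] → cuts [9, 49, 79, 106, 125, 163, 183, 212, 226]
  ZebIII (AGGAATA, off=4): starts [29, 88, 112, 144, 152, 195] → cuts [33, 92, 116, 148, 156, 199]

Pooled cuts: [9, 18, 33, 49, 63, 79, 92, 106, 116, 125, 136, 148, 156, 163, 183, 191, 199, 212, 218, 226]

Fragment lengths:
  9→18: 9 bp
  18→33: 15 bp
  33→49: 16 bp
  49→63: 14 bp
  63→79: 16 bp
  79→92: 13 bp
  92→106: 14 bp
  106→116: 10 bp
  116→125: 9 bp
  125→136: 11 bp
  136→148: 12 bp
  148→156: 8 bp
  156→163: 7 bp
  163→183: 20 bp
  183→191: 8 bp
  191→199: 8 bp
  199→212: 13 bp
  212→218: 6 bp
  218→226: 8 bp
  226→9 (wrap): 229-226+9 = 12 bp

[6,7,8,8,8,8,9,9,10,11,12,12,13,13,14,14,15,16,16,20]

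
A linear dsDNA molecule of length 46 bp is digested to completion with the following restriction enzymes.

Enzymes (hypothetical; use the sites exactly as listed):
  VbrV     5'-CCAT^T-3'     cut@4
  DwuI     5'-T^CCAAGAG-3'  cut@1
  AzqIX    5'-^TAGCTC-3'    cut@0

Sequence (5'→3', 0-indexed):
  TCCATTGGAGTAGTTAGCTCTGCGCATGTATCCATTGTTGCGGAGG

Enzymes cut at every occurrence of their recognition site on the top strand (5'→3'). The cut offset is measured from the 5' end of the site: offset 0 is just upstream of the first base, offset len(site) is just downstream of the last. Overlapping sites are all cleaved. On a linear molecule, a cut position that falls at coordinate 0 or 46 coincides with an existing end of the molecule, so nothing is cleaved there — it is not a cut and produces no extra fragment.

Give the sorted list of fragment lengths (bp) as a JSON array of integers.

[5,9,11,21]

Per-enzyme occurrences:
  VbrV (CCATT, off=4): starts [1, 31] → cuts [5, 35]
  DwuI (TCCAAGAG, off=1): no sites
  AzqIX (TAGCTC, off=0): starts [14] → cuts [14]

Pooled cuts: [5, 14, 35]

Fragment lengths:
  [0,5): 5 bp
  [5,14): 9 bp
  [14,35): 21 bp
  [35,46): 11 bp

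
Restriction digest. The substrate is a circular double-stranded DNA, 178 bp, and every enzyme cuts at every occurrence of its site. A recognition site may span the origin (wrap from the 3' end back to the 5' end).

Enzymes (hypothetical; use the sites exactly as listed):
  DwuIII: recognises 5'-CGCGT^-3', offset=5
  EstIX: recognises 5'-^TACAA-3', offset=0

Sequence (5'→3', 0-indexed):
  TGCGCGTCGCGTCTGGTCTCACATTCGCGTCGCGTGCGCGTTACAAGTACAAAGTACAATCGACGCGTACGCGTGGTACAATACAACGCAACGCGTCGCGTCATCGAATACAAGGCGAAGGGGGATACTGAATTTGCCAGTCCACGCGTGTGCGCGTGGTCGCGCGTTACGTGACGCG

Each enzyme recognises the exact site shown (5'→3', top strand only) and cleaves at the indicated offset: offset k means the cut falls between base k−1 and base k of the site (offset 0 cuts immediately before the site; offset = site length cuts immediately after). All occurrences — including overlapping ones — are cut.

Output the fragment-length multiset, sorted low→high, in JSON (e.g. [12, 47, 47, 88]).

[2,5,5,5,5,6,6,6,6,7,7,8,10,12,14,15,18,41]

Scan for sites:
  DwuIII CGCGT/5: at [2, 7, 25, 30, 36, 63, 69, 91, 96, 144, 152, 162, 174] ⇒ [1, 7, 12, 30, 35, 41, 68, 74, 96, 101, 149, 157, 167]
  EstIX TACAA/0: at [41, 47, 54, 76, 81, 108] ⇒ [41, 47, 54, 76, 81, 108]

Pooled cuts: [1, 7, 12, 30, 35, 41, 47, 54, 68, 74, 76, 81, 96, 101, 108, 149, 157, 167]

Fragments:
  1→7: 6 bp
  7→12: 5 bp
  12→30: 18 bp
  30→35: 5 bp
  35→41: 6 bp
  41→47: 6 bp
  47→54: 7 bp
  54→68: 14 bp
  68→74: 6 bp
  74→76: 2 bp
  76→81: 5 bp
  81→96: 15 bp
  96→101: 5 bp
  101→108: 7 bp
  108→149: 41 bp
  149→157: 8 bp
  157→167: 10 bp
  167→1 (wrap): 178-167+1 = 12 bp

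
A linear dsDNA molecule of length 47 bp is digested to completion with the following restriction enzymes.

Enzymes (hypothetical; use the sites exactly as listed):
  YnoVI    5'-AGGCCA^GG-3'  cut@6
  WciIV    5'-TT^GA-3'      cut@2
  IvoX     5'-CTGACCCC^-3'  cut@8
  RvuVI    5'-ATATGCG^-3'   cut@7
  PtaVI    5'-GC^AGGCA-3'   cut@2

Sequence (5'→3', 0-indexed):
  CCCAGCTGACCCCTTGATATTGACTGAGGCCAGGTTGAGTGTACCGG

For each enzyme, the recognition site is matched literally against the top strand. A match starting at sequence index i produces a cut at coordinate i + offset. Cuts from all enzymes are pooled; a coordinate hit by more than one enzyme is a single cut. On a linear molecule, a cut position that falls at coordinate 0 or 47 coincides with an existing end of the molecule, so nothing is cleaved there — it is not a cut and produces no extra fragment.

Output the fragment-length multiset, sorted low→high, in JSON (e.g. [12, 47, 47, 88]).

Scan for sites:
  YnoVI (AGGCCAGG, off=6): starts [26] → cuts [32]
  WciIV (TTGA, off=2): starts [13, 19, 34] → cuts [15, 21, 36]
  IvoX (CTGACCCC, off=8): starts [5] → cuts [13]
  RvuVI (ATATGCG, off=7): no sites
  PtaVI (GCAGGCA, off=2): no sites

All cut coordinates (distinct, sorted): [13, 15, 21, 32, 36]

Fragments:
  [0,13): 13 bp
  [13,15): 2 bp
  [15,21): 6 bp
  [21,32): 11 bp
  [32,36): 4 bp
  [36,47): 11 bp

[2,4,6,11,11,13]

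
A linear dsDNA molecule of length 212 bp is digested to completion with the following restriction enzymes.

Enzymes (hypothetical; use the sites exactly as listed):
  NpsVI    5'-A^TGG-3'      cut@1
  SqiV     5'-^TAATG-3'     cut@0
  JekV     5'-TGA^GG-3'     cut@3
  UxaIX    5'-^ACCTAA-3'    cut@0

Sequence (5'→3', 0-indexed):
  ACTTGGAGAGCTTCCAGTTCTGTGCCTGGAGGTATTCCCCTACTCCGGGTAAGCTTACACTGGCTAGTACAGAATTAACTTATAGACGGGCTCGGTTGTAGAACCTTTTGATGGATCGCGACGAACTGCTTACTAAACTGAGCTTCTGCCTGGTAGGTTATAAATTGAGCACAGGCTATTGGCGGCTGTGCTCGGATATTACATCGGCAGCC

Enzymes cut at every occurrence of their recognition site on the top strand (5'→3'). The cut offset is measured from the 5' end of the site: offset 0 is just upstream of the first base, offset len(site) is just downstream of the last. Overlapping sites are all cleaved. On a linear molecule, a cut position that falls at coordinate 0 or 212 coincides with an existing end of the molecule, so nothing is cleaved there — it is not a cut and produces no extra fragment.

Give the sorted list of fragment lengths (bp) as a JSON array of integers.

[101,111]

Scan for sites:
  NpsVI (ATGG, off=1): starts [110] → cuts [111]
  SqiV (TAATG, off=0): no sites
  JekV (TGAGG, off=3): no sites
  UxaIX (ACCTAA, off=0): no sites

All cut coordinates (distinct, sorted): [111]

Fragments:
  [0,111): 111 bp
  [111,212): 101 bp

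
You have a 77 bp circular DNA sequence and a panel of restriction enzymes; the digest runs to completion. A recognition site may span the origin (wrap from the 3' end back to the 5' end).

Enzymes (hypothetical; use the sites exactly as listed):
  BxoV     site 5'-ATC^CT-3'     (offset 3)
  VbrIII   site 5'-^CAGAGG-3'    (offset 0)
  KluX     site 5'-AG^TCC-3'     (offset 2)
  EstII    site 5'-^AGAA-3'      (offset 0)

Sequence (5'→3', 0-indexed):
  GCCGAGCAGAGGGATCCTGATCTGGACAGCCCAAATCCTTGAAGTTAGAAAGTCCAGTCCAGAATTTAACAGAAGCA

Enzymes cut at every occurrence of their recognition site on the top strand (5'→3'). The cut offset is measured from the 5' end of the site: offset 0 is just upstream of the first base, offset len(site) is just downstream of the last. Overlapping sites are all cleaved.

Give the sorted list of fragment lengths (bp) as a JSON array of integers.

Per-enzyme occurrences:
  BxoV ATCCT/3: at [13, 34] ⇒ [16, 37]
  VbrIII CAGAGG/0: at [6] ⇒ [6]
  KluX AGTCC/2: at [50, 55] ⇒ [52, 57]
  EstII AGAA/0: at [46, 60, 70] ⇒ [46, 60, 70]

Pooled cuts: [6, 16, 37, 46, 52, 57, 60, 70]

Fragment lengths:
  6→16: 10 bp
  16→37: 21 bp
  37→46: 9 bp
  46→52: 6 bp
  52→57: 5 bp
  57→60: 3 bp
  60→70: 10 bp
  70→6 (wrap): 77-70+6 = 13 bp

[3,5,6,9,10,10,13,21]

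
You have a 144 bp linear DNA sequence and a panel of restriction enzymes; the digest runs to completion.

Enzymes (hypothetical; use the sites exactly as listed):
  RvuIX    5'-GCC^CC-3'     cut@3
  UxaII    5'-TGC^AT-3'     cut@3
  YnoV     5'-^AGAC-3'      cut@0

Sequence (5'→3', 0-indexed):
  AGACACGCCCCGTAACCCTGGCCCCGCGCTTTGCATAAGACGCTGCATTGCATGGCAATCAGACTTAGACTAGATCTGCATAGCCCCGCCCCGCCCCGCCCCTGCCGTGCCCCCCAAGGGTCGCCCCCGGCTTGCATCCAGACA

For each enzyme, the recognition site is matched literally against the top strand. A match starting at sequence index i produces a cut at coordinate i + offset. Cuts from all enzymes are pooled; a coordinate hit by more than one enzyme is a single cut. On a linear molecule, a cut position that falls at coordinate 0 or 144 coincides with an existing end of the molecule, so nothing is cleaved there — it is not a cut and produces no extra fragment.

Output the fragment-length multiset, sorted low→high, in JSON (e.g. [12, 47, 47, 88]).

[3,4,5,5,5,5,5,6,6,9,9,9,10,11,11,13,14,14]

Per-enzyme occurrences:
  RvuIX (GCCCC, off=3): starts [6, 20, 82, 87, 92, 97, 108, 122] → cuts [9, 23, 85, 90, 95, 100, 111, 125]
  UxaII (TGCAT, off=3): starts [31, 43, 48, 76, 132] → cuts [34, 46, 51, 79, 135]
  YnoV (AGAC, off=0): starts [0, 37, 60, 66, 139] → cuts [37, 60, 66, 139] (position 0 is a terminus of the linear molecule — no cut)

All cut coordinates (distinct, sorted): [9, 23, 34, 37, 46, 51, 60, 66, 79, 85, 90, 95, 100, 111, 125, 135, 139]

Fragments:
  [0,9): 9 bp
  [9,23): 14 bp
  [23,34): 11 bp
  [34,37): 3 bp
  [37,46): 9 bp
  [46,51): 5 bp
  [51,60): 9 bp
  [60,66): 6 bp
  [66,79): 13 bp
  [79,85): 6 bp
  [85,90): 5 bp
  [90,95): 5 bp
  [95,100): 5 bp
  [100,111): 11 bp
  [111,125): 14 bp
  [125,135): 10 bp
  [135,139): 4 bp
  [139,144): 5 bp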